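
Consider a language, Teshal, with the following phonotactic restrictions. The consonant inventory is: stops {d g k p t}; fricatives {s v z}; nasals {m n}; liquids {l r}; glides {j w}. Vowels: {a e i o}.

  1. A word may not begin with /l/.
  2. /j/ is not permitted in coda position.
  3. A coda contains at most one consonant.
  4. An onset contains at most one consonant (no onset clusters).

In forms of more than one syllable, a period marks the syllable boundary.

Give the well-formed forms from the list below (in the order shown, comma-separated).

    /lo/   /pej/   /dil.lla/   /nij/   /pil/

/lo/ — violates constraint 1: word begins with /l/ → ill-formed
/pej/ — violates constraint 2: syllable 1 coda contains /j/ → ill-formed
/dil.lla/ — violates constraint 4: syllable 2 onset /ll/ has 2 consonants (> 1) → ill-formed
/nij/ — violates constraint 2: syllable 1 coda contains /j/ → ill-formed
/pil/ — σ1 onset /p/, coda /l/ ok → well-formed

/pil/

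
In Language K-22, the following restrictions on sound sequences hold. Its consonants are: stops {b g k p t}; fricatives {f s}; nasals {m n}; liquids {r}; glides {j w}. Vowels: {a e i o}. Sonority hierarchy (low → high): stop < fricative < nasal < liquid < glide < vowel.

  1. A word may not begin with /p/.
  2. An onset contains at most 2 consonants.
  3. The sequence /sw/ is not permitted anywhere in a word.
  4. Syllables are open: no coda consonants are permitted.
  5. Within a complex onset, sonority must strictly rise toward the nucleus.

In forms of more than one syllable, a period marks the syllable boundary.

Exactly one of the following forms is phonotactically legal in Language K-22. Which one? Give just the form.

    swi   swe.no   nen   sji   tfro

sji

swi — violates constraint 3: contains banned sequence /sw/ → phonotactically illegal
swe.no — violates constraint 3: contains banned sequence /sw/ → phonotactically illegal
nen — violates constraint 4: syllable 1 coda /n/ has 1 consonant (> 0) → phonotactically illegal
sji — σ1 onset /sj/ (2→5 rises), coda /∅/ ok → phonotactically legal
tfro — violates constraint 2: syllable 1 onset /tfr/ has 3 consonants (> 2) → phonotactically illegal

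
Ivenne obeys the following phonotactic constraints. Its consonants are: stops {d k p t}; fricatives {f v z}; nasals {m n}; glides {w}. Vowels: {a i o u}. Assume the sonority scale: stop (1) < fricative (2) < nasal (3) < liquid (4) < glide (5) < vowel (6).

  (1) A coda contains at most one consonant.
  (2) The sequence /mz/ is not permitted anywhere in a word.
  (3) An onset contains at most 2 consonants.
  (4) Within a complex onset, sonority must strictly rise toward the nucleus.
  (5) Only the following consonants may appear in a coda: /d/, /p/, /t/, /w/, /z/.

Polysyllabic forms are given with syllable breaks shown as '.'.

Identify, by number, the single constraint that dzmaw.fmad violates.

3

dzmaw.fmad: syllable 1 onset /dzm/ has 3 consonants (> 2).
This is a violation of constraint 3: "An onset contains at most 2 consonants."
The remaining constraints (1, 2, 4, 5) are satisfied.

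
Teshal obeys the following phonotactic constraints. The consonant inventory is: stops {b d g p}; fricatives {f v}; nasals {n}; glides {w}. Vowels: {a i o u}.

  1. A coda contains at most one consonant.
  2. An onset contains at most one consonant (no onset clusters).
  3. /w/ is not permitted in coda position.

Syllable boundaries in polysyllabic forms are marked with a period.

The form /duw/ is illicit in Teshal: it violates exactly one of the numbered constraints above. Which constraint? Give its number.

/duw/: syllable 1 coda contains /w/.
This is a violation of constraint 3: "/w/ is not permitted in coda position."
The remaining constraints (1, 2) are satisfied.

3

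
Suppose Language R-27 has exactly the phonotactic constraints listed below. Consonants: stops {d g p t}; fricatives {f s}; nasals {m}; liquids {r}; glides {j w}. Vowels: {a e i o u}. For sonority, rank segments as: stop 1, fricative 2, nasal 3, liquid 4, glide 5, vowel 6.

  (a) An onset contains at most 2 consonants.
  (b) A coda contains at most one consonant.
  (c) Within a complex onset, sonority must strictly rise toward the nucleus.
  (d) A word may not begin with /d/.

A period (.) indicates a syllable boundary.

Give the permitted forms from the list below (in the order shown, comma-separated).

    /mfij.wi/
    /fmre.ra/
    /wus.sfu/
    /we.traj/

/mfij.wi/ — violates constraint (c): syllable 1 onset /mf/: /m/ (nasal, 3) → /f/ (fricative, 2) does not rise → not permitted
/fmre.ra/ — violates constraint (a): syllable 1 onset /fmr/ has 3 consonants (> 2) → not permitted
/wus.sfu/ — violates constraint (c): syllable 2 onset /sf/: /s/ (fricative, 2) → /f/ (fricative, 2) does not rise → not permitted
/we.traj/ — σ1 onset /w/, coda /∅/ ok; σ2 onset /tr/ (1→4 rises), coda /j/ ok → permitted

/we.traj/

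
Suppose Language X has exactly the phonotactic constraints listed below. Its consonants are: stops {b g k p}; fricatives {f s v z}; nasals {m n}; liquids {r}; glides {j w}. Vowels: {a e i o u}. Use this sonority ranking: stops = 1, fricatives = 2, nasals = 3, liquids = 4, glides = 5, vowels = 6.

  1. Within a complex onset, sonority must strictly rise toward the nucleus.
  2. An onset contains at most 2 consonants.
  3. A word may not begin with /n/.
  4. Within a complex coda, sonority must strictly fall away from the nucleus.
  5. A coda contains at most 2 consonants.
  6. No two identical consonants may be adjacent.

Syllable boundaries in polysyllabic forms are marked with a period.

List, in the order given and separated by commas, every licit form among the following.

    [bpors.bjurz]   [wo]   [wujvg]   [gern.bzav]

[bpors.bjurz] — violates constraint 1: syllable 1 onset /bp/: /b/ (stop, 1) → /p/ (stop, 1) does not rise → illicit
[wo] — σ1 onset /w/, coda /∅/ ok → licit
[wujvg] — violates constraint 5: syllable 1 coda /jvg/ has 3 consonants (> 2) → illicit
[gern.bzav] — σ1 onset /g/, coda /rn/ (4→3 falls) ok; σ2 onset /bz/ (1→2 rises), coda /v/ ok → licit

[wo], [gern.bzav]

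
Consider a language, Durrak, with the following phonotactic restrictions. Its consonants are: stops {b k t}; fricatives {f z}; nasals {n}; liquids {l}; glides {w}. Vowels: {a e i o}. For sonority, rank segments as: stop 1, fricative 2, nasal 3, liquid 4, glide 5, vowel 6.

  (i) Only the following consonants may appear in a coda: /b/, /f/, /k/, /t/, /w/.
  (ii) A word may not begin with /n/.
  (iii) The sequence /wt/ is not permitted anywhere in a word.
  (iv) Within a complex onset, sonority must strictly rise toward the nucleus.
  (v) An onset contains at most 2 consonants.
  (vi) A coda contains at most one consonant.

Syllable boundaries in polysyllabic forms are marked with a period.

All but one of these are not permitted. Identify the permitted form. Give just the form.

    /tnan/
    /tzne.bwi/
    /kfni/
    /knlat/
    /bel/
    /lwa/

/tnan/ — violates constraint (i): syllable 1 coda contains /n/, which is not a licensed coda consonant → not permitted
/tzne.bwi/ — violates constraint (v): syllable 1 onset /tzn/ has 3 consonants (> 2) → not permitted
/kfni/ — violates constraint (v): syllable 1 onset /kfn/ has 3 consonants (> 2) → not permitted
/knlat/ — violates constraint (v): syllable 1 onset /knl/ has 3 consonants (> 2) → not permitted
/bel/ — violates constraint (i): syllable 1 coda contains /l/, which is not a licensed coda consonant → not permitted
/lwa/ — σ1 onset /lw/ (4→5 rises), coda /∅/ ok → permitted

/lwa/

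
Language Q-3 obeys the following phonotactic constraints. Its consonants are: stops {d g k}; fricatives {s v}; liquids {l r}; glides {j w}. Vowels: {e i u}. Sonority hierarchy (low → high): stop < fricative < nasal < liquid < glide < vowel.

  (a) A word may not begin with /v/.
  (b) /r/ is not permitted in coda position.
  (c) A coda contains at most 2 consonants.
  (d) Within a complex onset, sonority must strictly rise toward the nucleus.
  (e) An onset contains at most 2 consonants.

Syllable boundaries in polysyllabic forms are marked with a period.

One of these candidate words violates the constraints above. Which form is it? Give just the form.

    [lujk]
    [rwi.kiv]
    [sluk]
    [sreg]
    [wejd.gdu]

[wejd.gdu]

[lujk] — σ1 onset /l/, coda /jk/ (2C) ok → phonotactically legal
[rwi.kiv] — σ1 onset /rw/ (4→5 rises), coda /∅/ ok; σ2 onset /k/, coda /v/ ok → phonotactically legal
[sluk] — σ1 onset /sl/ (2→4 rises), coda /k/ ok → phonotactically legal
[sreg] — σ1 onset /sr/ (2→4 rises), coda /g/ ok → phonotactically legal
[wejd.gdu] — violates constraint (d): syllable 2 onset /gd/: /g/ (stop, 1) → /d/ (stop, 1) does not rise → phonotactically illegal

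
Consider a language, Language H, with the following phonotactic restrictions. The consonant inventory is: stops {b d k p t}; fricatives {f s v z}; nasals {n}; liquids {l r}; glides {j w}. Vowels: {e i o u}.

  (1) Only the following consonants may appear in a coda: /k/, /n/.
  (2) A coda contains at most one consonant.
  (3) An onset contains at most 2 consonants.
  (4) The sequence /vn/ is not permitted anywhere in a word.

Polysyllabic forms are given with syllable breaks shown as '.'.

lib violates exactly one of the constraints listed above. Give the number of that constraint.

lib: syllable 1 coda contains /b/, which is not a licensed coda consonant.
This is a violation of constraint 1: "Only the following consonants may appear in a coda: /k/, /n/."
The remaining constraints (2, 3, 4) are satisfied.

1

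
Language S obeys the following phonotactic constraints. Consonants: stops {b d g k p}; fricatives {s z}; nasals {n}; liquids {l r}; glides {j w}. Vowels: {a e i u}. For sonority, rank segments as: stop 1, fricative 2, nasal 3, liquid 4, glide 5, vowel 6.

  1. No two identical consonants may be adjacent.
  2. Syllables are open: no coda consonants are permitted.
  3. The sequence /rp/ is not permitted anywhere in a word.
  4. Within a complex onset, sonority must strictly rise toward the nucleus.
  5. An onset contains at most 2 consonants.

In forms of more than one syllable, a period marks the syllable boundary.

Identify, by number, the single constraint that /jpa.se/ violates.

4

/jpa.se/: syllable 1 onset /jp/: /j/ (glide, 5) → /p/ (stop, 1) does not rise.
This is a violation of constraint 4: "Within a complex onset, sonority must strictly rise toward the nucleus."
The remaining constraints (1, 2, 3, 5) are satisfied.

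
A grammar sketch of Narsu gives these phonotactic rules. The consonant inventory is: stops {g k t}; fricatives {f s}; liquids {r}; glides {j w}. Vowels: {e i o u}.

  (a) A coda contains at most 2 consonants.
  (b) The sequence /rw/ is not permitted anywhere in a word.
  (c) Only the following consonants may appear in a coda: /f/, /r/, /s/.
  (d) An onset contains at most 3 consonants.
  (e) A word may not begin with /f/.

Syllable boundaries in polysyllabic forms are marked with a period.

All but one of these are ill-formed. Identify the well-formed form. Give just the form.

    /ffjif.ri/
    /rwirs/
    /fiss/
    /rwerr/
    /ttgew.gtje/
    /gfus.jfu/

/gfus.jfu/

/ffjif.ri/ — violates constraint (e): word begins with /f/ → ill-formed
/rwirs/ — violates constraint (b): contains banned sequence /rw/ → ill-formed
/fiss/ — violates constraint (e): word begins with /f/ → ill-formed
/rwerr/ — violates constraint (b): contains banned sequence /rw/ → ill-formed
/ttgew.gtje/ — violates constraint (c): syllable 1 coda contains /w/, which is not a licensed coda consonant → ill-formed
/gfus.jfu/ — σ1 onset /gf/ (2C), coda /s/ ok; σ2 onset /jf/ (2C), coda /∅/ ok → well-formed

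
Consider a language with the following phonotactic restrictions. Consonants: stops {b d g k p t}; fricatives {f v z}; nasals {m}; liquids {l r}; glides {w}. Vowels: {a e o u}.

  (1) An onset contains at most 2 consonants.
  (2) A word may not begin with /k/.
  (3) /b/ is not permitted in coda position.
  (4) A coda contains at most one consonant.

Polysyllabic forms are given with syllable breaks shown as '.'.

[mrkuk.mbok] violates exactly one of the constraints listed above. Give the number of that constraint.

[mrkuk.mbok]: syllable 1 onset /mrk/ has 3 consonants (> 2).
This is a violation of constraint 1: "An onset contains at most 2 consonants."
The remaining constraints (2, 3, 4) are satisfied.

1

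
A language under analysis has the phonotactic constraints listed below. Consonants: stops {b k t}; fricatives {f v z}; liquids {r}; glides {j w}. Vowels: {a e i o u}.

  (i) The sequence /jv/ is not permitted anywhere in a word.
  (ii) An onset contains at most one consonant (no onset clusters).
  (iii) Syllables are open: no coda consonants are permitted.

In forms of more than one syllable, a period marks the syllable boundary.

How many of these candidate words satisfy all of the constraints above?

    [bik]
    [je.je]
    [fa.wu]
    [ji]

[bik] — violates constraint (iii): syllable 1 coda /k/ has 1 consonant (> 0) → not permitted
[je.je] — σ1 onset /j/, coda /∅/ ok; σ2 onset /j/, coda /∅/ ok → permitted
[fa.wu] — σ1 onset /f/, coda /∅/ ok; σ2 onset /w/, coda /∅/ ok → permitted
[ji] — σ1 onset /j/, coda /∅/ ok → permitted
Permitted: [je.je], [fa.wu], [ji] → 3.

3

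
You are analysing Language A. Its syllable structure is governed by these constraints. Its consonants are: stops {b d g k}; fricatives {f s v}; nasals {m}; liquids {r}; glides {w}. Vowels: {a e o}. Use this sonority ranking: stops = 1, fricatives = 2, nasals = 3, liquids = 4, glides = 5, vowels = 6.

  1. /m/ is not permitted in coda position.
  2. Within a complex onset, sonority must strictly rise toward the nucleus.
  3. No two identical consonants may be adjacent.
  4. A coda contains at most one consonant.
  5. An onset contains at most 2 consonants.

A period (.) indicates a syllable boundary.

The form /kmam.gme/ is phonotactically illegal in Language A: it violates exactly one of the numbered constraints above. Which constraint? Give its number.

1

/kmam.gme/: syllable 1 coda contains /m/.
This is a violation of constraint 1: "/m/ is not permitted in coda position."
The remaining constraints (2, 3, 4, 5) are satisfied.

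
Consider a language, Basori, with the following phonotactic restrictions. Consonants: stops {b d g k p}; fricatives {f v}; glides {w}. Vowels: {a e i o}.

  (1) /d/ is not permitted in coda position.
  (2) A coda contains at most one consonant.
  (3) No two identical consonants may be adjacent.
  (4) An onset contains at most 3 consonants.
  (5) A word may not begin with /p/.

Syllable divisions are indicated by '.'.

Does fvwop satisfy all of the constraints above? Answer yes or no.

yes

fvwop — σ1 onset /fvw/ (3C), coda /p/ ok → phonotactically legal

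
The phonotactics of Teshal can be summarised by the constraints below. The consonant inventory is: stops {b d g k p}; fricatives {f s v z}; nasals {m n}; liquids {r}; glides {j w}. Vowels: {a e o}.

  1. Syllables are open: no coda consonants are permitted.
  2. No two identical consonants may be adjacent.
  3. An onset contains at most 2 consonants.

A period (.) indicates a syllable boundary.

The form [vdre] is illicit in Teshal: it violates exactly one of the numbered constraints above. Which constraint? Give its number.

[vdre]: syllable 1 onset /vdr/ has 3 consonants (> 2).
This is a violation of constraint 3: "An onset contains at most 2 consonants."
The remaining constraints (1, 2) are satisfied.

3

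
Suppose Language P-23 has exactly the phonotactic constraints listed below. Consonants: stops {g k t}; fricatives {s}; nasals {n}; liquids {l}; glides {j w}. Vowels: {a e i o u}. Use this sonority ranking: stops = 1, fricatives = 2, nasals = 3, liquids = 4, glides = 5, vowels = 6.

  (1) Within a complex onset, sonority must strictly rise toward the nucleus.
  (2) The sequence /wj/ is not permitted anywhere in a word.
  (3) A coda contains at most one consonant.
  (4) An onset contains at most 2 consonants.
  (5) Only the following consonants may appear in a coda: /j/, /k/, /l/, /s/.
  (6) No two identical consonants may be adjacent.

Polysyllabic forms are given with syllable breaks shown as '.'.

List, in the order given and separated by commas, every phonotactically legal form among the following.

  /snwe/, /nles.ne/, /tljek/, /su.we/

/nles.ne/, /su.we/

/snwe/ — violates constraint 4: syllable 1 onset /snw/ has 3 consonants (> 2) → phonotactically illegal
/nles.ne/ — σ1 onset /nl/ (3→4 rises), coda /s/ ok; σ2 onset /n/, coda /∅/ ok → phonotactically legal
/tljek/ — violates constraint 4: syllable 1 onset /tlj/ has 3 consonants (> 2) → phonotactically illegal
/su.we/ — σ1 onset /s/, coda /∅/ ok; σ2 onset /w/, coda /∅/ ok → phonotactically legal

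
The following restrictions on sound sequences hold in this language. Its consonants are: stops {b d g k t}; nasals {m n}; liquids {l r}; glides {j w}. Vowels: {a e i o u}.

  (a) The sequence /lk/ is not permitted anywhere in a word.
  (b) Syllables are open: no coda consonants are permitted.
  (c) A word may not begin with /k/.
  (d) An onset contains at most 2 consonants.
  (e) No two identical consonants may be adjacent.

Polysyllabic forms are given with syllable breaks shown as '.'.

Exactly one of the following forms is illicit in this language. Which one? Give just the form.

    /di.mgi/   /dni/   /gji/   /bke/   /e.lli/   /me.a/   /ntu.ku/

/di.mgi/ — σ1 onset /d/, coda /∅/ ok; σ2 onset /mg/ (2C), coda /∅/ ok → licit
/dni/ — σ1 onset /dn/ (2C), coda /∅/ ok → licit
/gji/ — σ1 onset /gj/ (2C), coda /∅/ ok → licit
/bke/ — σ1 onset /bk/ (2C), coda /∅/ ok → licit
/e.lli/ — violates constraint (e): adjacent identical consonants /ll/ → illicit
/me.a/ — σ1 onset /m/, coda /∅/ ok; σ2 onset /∅/, coda /∅/ ok → licit
/ntu.ku/ — σ1 onset /nt/ (2C), coda /∅/ ok; σ2 onset /k/, coda /∅/ ok → licit

/e.lli/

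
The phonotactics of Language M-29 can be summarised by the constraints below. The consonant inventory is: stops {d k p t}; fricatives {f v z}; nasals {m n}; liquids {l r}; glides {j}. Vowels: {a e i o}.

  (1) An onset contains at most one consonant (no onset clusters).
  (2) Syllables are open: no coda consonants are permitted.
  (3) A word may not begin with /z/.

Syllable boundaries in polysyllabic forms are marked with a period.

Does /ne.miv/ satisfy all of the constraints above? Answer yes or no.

no

/ne.miv/ — violates constraint 2: syllable 2 coda /v/ has 1 consonant (> 0) → phonotactically illegal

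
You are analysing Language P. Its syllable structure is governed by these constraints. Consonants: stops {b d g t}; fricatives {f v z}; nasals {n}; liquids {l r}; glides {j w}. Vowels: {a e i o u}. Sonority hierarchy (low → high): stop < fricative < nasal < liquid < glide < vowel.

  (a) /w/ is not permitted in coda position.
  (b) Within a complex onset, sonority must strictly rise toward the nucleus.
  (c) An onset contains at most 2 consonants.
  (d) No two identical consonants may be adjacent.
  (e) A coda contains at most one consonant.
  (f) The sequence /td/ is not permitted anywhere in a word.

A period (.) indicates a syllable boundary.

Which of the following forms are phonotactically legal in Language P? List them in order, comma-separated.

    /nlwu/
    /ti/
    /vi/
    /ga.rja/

/nlwu/ — violates constraint (c): syllable 1 onset /nlw/ has 3 consonants (> 2) → phonotactically illegal
/ti/ — σ1 onset /t/, coda /∅/ ok → phonotactically legal
/vi/ — σ1 onset /v/, coda /∅/ ok → phonotactically legal
/ga.rja/ — σ1 onset /g/, coda /∅/ ok; σ2 onset /rj/ (4→5 rises), coda /∅/ ok → phonotactically legal

/ti/, /vi/, /ga.rja/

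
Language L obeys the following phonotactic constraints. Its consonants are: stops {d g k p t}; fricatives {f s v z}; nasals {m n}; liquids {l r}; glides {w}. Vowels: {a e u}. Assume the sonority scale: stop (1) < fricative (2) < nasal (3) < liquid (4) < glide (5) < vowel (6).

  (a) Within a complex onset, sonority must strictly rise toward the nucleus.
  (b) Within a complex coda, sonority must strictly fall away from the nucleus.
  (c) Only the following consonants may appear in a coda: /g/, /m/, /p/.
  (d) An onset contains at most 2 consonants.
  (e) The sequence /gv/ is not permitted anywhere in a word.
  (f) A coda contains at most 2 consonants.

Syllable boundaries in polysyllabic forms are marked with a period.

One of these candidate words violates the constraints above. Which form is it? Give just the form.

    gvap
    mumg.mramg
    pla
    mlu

gvap

gvap — violates constraint (e): contains banned sequence /gv/ → illicit
mumg.mramg — σ1 onset /m/, coda /mg/ (3→1 falls) ok; σ2 onset /mr/ (3→4 rises), coda /mg/ (3→1 falls) ok → licit
pla — σ1 onset /pl/ (1→4 rises), coda /∅/ ok → licit
mlu — σ1 onset /ml/ (3→4 rises), coda /∅/ ok → licit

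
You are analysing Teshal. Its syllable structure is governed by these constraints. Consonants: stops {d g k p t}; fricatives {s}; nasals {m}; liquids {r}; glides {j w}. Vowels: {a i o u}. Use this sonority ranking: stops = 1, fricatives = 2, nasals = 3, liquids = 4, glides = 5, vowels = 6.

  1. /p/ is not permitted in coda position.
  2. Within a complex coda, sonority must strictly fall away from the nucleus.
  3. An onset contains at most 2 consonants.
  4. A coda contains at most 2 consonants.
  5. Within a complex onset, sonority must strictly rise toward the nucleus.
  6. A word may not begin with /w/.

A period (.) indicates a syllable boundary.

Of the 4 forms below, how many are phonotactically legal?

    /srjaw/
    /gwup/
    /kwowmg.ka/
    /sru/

1

/srjaw/ — violates constraint 3: syllable 1 onset /srj/ has 3 consonants (> 2) → phonotactically illegal
/gwup/ — violates constraint 1: syllable 1 coda contains /p/ → phonotactically illegal
/kwowmg.ka/ — violates constraint 4: syllable 1 coda /wmg/ has 3 consonants (> 2) → phonotactically illegal
/sru/ — σ1 onset /sr/ (2→4 rises), coda /∅/ ok → phonotactically legal
Phonotactically legal: /sru/ → 1.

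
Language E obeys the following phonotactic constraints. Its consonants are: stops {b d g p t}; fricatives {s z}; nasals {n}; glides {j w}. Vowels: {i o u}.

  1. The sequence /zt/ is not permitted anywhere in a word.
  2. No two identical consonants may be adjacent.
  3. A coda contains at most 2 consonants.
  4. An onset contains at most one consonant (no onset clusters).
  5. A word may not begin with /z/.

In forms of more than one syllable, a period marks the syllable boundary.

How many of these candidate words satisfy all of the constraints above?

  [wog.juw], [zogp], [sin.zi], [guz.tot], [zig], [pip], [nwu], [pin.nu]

[wog.juw] — σ1 onset /w/, coda /g/ ok; σ2 onset /j/, coda /w/ ok → well-formed
[zogp] — violates constraint 5: word begins with /z/ → ill-formed
[sin.zi] — σ1 onset /s/, coda /n/ ok; σ2 onset /z/, coda /∅/ ok → well-formed
[guz.tot] — violates constraint 1: contains banned sequence /zt/ → ill-formed
[zig] — violates constraint 5: word begins with /z/ → ill-formed
[pip] — σ1 onset /p/, coda /p/ ok → well-formed
[nwu] — violates constraint 4: syllable 1 onset /nw/ has 2 consonants (> 1) → ill-formed
[pin.nu] — violates constraint 2: adjacent identical consonants /nn/ → ill-formed
Well-formed: [wog.juw], [sin.zi], [pip] → 3.

3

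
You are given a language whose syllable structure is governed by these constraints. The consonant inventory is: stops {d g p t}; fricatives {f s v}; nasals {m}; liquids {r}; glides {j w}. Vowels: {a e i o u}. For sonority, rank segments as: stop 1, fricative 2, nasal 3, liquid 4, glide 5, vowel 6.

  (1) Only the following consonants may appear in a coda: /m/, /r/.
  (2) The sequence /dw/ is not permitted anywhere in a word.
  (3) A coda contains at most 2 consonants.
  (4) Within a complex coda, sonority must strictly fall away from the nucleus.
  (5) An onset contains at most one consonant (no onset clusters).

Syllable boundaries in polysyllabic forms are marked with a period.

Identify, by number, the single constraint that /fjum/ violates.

5

/fjum/: syllable 1 onset /fj/ has 2 consonants (> 1).
This is a violation of constraint 5: "An onset contains at most one consonant (no onset clusters)."
The remaining constraints (1, 2, 3, 4) are satisfied.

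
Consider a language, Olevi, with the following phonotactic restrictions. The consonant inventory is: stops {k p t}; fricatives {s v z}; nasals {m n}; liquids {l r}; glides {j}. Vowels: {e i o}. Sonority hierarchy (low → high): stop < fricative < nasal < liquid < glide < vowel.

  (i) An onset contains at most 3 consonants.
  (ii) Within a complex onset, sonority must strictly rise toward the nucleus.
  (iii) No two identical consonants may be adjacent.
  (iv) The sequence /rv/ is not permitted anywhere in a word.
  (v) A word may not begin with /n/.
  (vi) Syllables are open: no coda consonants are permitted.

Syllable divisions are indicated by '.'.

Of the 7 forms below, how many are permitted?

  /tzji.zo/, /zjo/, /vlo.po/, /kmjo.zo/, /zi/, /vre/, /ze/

7

/tzji.zo/ — σ1 onset /tzj/ (1→2→5 rises), coda /∅/ ok; σ2 onset /z/, coda /∅/ ok → permitted
/zjo/ — σ1 onset /zj/ (2→5 rises), coda /∅/ ok → permitted
/vlo.po/ — σ1 onset /vl/ (2→4 rises), coda /∅/ ok; σ2 onset /p/, coda /∅/ ok → permitted
/kmjo.zo/ — σ1 onset /kmj/ (1→3→5 rises), coda /∅/ ok; σ2 onset /z/, coda /∅/ ok → permitted
/zi/ — σ1 onset /z/, coda /∅/ ok → permitted
/vre/ — σ1 onset /vr/ (2→4 rises), coda /∅/ ok → permitted
/ze/ — σ1 onset /z/, coda /∅/ ok → permitted
Permitted: /tzji.zo/, /zjo/, /vlo.po/, /kmjo.zo/, /zi/, /vre/, /ze/ → 7.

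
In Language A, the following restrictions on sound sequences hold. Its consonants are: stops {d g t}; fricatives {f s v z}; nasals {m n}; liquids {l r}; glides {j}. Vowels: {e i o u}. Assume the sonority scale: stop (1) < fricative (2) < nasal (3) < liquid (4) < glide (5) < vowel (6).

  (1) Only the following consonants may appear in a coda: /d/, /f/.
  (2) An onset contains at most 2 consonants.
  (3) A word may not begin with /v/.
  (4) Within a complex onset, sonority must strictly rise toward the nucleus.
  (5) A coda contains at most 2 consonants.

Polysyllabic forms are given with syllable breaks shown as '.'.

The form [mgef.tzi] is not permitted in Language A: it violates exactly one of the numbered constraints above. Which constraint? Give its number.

[mgef.tzi]: syllable 1 onset /mg/: /m/ (nasal, 3) → /g/ (stop, 1) does not rise.
This is a violation of constraint 4: "Within a complex onset, sonority must strictly rise toward the nucleus."
The remaining constraints (1, 2, 3, 5) are satisfied.

4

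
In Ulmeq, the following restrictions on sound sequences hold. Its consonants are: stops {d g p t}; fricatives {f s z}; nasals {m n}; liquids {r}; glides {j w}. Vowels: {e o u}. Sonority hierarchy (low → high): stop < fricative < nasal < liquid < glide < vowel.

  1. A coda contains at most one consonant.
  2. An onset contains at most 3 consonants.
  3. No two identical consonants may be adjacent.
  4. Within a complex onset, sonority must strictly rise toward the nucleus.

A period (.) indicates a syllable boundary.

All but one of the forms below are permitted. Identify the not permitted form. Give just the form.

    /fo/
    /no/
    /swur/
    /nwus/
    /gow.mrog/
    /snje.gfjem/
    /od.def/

/fo/ — σ1 onset /f/, coda /∅/ ok → permitted
/no/ — σ1 onset /n/, coda /∅/ ok → permitted
/swur/ — σ1 onset /sw/ (2→5 rises), coda /r/ ok → permitted
/nwus/ — σ1 onset /nw/ (3→5 rises), coda /s/ ok → permitted
/gow.mrog/ — σ1 onset /g/, coda /w/ ok; σ2 onset /mr/ (3→4 rises), coda /g/ ok → permitted
/snje.gfjem/ — σ1 onset /snj/ (2→3→5 rises), coda /∅/ ok; σ2 onset /gfj/ (1→2→5 rises), coda /m/ ok → permitted
/od.def/ — violates constraint 3: adjacent identical consonants /dd/ → not permitted

/od.def/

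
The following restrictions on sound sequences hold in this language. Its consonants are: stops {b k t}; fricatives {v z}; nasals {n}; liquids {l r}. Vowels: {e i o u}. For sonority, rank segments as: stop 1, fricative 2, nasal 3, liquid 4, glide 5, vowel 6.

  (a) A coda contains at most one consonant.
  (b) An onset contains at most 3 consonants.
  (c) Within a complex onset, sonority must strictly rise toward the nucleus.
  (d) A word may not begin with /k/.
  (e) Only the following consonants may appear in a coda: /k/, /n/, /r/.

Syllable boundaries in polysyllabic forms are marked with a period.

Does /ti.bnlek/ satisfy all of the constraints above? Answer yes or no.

yes

/ti.bnlek/ — σ1 onset /t/, coda /∅/ ok; σ2 onset /bnl/ (1→3→4 rises), coda /k/ ok → well-formed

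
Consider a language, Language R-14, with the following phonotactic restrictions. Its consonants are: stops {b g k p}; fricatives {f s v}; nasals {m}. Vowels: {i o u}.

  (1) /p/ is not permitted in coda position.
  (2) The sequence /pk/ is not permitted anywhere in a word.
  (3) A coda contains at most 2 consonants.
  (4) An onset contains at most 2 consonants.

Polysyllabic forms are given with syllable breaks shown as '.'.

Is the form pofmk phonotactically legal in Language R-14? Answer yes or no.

pofmk — violates constraint 3: syllable 1 coda /fmk/ has 3 consonants (> 2) → phonotactically illegal

no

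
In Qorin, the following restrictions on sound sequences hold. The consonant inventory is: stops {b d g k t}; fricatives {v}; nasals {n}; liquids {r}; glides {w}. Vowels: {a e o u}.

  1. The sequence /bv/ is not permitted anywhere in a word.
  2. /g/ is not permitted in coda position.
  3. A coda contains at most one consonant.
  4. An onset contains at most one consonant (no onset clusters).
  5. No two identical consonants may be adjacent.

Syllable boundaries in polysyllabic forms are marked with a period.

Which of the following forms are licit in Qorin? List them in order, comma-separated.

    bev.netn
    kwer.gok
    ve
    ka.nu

ve, ka.nu

bev.netn — violates constraint 3: syllable 2 coda /tn/ has 2 consonants (> 1) → illicit
kwer.gok — violates constraint 4: syllable 1 onset /kw/ has 2 consonants (> 1) → illicit
ve — σ1 onset /v/, coda /∅/ ok → licit
ka.nu — σ1 onset /k/, coda /∅/ ok; σ2 onset /n/, coda /∅/ ok → licit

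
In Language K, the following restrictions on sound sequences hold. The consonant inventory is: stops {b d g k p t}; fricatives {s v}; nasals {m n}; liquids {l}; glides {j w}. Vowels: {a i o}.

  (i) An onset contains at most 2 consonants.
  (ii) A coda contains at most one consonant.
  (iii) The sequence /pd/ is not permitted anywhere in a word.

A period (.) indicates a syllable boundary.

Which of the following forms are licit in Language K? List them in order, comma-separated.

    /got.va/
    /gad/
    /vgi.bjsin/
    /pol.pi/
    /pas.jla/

/got.va/ — σ1 onset /g/, coda /t/ ok; σ2 onset /v/, coda /∅/ ok → licit
/gad/ — σ1 onset /g/, coda /d/ ok → licit
/vgi.bjsin/ — violates constraint (i): syllable 2 onset /bjs/ has 3 consonants (> 2) → illicit
/pol.pi/ — σ1 onset /p/, coda /l/ ok; σ2 onset /p/, coda /∅/ ok → licit
/pas.jla/ — σ1 onset /p/, coda /s/ ok; σ2 onset /jl/ (2C), coda /∅/ ok → licit

/got.va/, /gad/, /pol.pi/, /pas.jla/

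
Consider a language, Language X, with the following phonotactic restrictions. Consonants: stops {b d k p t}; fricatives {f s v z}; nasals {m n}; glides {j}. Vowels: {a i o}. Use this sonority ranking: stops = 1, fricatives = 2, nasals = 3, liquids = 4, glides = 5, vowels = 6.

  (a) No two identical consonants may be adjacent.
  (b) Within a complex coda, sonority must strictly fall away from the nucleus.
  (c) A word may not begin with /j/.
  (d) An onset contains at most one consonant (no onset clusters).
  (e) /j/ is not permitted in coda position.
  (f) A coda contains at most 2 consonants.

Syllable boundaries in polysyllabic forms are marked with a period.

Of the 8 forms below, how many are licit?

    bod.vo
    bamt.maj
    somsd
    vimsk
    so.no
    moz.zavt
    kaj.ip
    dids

bod.vo — σ1 onset /b/, coda /d/ ok; σ2 onset /v/, coda /∅/ ok → licit
bamt.maj — violates constraint (e): syllable 2 coda contains /j/ → illicit
somsd — violates constraint (f): syllable 1 coda /msd/ has 3 consonants (> 2) → illicit
vimsk — violates constraint (f): syllable 1 coda /msk/ has 3 consonants (> 2) → illicit
so.no — σ1 onset /s/, coda /∅/ ok; σ2 onset /n/, coda /∅/ ok → licit
moz.zavt — violates constraint (a): adjacent identical consonants /zz/ → illicit
kaj.ip — violates constraint (e): syllable 1 coda contains /j/ → illicit
dids — violates constraint (b): syllable 1 coda /ds/: /d/ (stop, 1) → /s/ (fricative, 2) does not fall → illicit
Licit: bod.vo, so.no → 2.

2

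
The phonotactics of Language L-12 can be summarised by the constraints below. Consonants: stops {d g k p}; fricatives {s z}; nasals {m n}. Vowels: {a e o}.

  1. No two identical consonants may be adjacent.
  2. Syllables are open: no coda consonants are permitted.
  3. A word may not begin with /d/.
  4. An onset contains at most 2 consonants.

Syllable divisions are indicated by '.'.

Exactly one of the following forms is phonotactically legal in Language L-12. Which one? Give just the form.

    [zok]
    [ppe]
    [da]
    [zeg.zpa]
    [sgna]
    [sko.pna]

[sko.pna]

[zok] — violates constraint 2: syllable 1 coda /k/ has 1 consonant (> 0) → phonotactically illegal
[ppe] — violates constraint 1: adjacent identical consonants /pp/ → phonotactically illegal
[da] — violates constraint 3: word begins with /d/ → phonotactically illegal
[zeg.zpa] — violates constraint 2: syllable 1 coda /g/ has 1 consonant (> 0) → phonotactically illegal
[sgna] — violates constraint 4: syllable 1 onset /sgn/ has 3 consonants (> 2) → phonotactically illegal
[sko.pna] — σ1 onset /sk/ (2C), coda /∅/ ok; σ2 onset /pn/ (2C), coda /∅/ ok → phonotactically legal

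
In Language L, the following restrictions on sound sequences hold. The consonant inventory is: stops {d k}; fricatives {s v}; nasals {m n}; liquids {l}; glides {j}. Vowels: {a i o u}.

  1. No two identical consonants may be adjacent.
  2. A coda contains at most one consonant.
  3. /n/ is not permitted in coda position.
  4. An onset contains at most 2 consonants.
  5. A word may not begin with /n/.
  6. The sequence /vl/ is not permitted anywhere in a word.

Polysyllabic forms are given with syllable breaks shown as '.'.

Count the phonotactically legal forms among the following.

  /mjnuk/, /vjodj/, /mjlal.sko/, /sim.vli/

/mjnuk/ — violates constraint 4: syllable 1 onset /mjn/ has 3 consonants (> 2) → phonotactically illegal
/vjodj/ — violates constraint 2: syllable 1 coda /dj/ has 2 consonants (> 1) → phonotactically illegal
/mjlal.sko/ — violates constraint 4: syllable 1 onset /mjl/ has 3 consonants (> 2) → phonotactically illegal
/sim.vli/ — violates constraint 6: contains banned sequence /vl/ → phonotactically illegal
No form is phonotactically legal → 0.

0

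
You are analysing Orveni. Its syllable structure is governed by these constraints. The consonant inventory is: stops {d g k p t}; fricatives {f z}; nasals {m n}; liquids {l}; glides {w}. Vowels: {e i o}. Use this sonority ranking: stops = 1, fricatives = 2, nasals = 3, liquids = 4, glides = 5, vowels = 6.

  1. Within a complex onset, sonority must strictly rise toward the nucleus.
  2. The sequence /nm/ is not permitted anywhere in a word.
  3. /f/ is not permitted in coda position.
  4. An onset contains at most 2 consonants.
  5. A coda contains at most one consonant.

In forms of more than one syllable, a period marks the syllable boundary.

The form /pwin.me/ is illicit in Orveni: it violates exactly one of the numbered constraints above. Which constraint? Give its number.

2

/pwin.me/: contains banned sequence /nm/.
This is a violation of constraint 2: "The sequence /nm/ is not permitted anywhere in a word."
The remaining constraints (1, 3, 4, 5) are satisfied.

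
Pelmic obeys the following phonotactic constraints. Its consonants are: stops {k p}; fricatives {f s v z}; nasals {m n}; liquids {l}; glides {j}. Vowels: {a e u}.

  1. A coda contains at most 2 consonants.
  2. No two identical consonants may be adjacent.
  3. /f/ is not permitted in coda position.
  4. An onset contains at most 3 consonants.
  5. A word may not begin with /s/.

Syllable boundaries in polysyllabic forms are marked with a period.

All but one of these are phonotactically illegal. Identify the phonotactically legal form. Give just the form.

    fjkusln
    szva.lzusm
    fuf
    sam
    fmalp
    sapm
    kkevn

fjkusln — violates constraint 1: syllable 1 coda /sln/ has 3 consonants (> 2) → phonotactically illegal
szva.lzusm — violates constraint 5: word begins with /s/ → phonotactically illegal
fuf — violates constraint 3: syllable 1 coda contains /f/ → phonotactically illegal
sam — violates constraint 5: word begins with /s/ → phonotactically illegal
fmalp — σ1 onset /fm/ (2C), coda /lp/ (2C) ok → phonotactically legal
sapm — violates constraint 5: word begins with /s/ → phonotactically illegal
kkevn — violates constraint 2: adjacent identical consonants /kk/ → phonotactically illegal

fmalp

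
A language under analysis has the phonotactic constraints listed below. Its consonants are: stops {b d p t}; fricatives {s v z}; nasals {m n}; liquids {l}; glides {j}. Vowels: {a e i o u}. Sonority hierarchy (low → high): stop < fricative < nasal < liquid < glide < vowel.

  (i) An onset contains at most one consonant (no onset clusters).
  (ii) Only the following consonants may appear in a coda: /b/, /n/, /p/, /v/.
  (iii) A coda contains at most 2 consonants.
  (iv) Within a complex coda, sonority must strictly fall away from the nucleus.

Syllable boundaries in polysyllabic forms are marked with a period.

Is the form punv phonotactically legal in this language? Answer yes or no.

punv — σ1 onset /p/, coda /nv/ (3→2 falls) ok → phonotactically legal

yes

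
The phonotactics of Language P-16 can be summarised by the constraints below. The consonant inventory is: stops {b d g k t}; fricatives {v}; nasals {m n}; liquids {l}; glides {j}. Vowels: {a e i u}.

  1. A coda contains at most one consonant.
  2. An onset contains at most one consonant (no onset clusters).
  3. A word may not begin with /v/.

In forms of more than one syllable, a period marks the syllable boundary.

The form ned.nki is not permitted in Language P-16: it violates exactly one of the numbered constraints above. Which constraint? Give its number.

ned.nki: syllable 2 onset /nk/ has 2 consonants (> 1).
This is a violation of constraint 2: "An onset contains at most one consonant (no onset clusters)."
The remaining constraints (1, 3) are satisfied.

2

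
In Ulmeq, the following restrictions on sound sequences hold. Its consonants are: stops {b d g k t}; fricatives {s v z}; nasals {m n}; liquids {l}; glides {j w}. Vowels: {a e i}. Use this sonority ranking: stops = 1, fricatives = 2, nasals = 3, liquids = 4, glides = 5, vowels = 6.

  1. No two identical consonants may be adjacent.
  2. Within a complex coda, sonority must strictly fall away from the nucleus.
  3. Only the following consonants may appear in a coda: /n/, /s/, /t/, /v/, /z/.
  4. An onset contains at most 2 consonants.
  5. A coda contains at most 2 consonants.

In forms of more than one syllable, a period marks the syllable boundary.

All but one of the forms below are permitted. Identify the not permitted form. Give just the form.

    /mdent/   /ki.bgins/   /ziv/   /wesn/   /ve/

/wesn/

/mdent/ — σ1 onset /md/ (2C), coda /nt/ (3→1 falls) ok → permitted
/ki.bgins/ — σ1 onset /k/, coda /∅/ ok; σ2 onset /bg/ (2C), coda /ns/ (3→2 falls) ok → permitted
/ziv/ — σ1 onset /z/, coda /v/ ok → permitted
/wesn/ — violates constraint 2: syllable 1 coda /sn/: /s/ (fricative, 2) → /n/ (nasal, 3) does not fall → not permitted
/ve/ — σ1 onset /v/, coda /∅/ ok → permitted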